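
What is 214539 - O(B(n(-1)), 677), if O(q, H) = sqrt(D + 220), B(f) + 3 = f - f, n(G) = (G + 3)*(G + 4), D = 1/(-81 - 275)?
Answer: 214539 - 17*sqrt(24119)/178 ≈ 2.1452e+5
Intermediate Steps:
D = -1/356 (D = 1/(-356) = -1/356 ≈ -0.0028090)
n(G) = (3 + G)*(4 + G)
B(f) = -3 (B(f) = -3 + (f - f) = -3 + 0 = -3)
O(q, H) = 17*sqrt(24119)/178 (O(q, H) = sqrt(-1/356 + 220) = sqrt(78319/356) = 17*sqrt(24119)/178)
214539 - O(B(n(-1)), 677) = 214539 - 17*sqrt(24119)/178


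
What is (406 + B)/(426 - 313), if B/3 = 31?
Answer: 499/113 ≈ 4.4159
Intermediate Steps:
B = 93 (B = 3*31 = 93)
(406 + B)/(426 - 313) = (406 + 93)/(426 - 313) = 499/113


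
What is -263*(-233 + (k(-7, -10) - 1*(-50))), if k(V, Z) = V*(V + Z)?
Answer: 16832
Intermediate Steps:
-263*(-233 + (k(-7, -10) - 1*(-50))) = -263*(-233 + (-7*(-7 - 10) - 1*(-50))) = -263*(-233 + (-7*(-17) + 50)) = -263*(-233 + (119 + 50)) = -263*(-233 + 169) = -263*(-64) = 16832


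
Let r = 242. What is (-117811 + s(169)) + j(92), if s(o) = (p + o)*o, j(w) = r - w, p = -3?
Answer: -89607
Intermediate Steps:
j(w) = 242 - w
s(o) = o*(-3 + o) (s(o) = (-3 + o)*o = o*(-3 + o))
(-117811 + s(169)) + j(92) = (-117811 + 169*(-3 + 169)) + (242 - 1*92) = (-117811 + 169*166) + (242 - 92) = (-117811 + 28054) + 150 = -89757 + 150 = -89607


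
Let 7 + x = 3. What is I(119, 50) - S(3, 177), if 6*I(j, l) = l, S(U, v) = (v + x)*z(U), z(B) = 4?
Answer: -2051/3 ≈ -683.67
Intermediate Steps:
x = -4 (x = -7 + 3 = -4)
S(U, v) = -16 + 4*v (S(U, v) = (v - 4)*4 = (-4 + v)*4 = -16 + 4*v)
I(j, l) = l/6
I(119, 50) - S(3, 177) = (⅙)*50 - (-16 + 4*177) = 25/3 - (-16 + 708) = 25/3 - 1*692 = 25/3 - 692 = -2051/3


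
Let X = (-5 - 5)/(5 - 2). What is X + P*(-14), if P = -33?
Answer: 1376/3 ≈ 458.67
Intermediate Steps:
X = -10/3 ≈ -3.3333
X + P*(-14) = -10/3 - 33*(-14) = -10/3 + 462 = 1376/3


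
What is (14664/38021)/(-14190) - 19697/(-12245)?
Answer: 70844708589/44042651917 ≈ 1.6085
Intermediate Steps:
(14664/38021)/(-14190) - 19697/(-12245) = (14664*(1/38021))*(-1/14190) - 19697*(-1/12245) = (14664/38021)*(-1/14190) + 19697/12245 = -2444/89919665 + 19697/12245 = 70844708589/44042651917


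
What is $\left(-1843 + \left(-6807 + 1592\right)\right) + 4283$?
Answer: $-2775$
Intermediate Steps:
$\left(-1843 + \left(-6807 + 1592\right)\right) + 4283 = \left(-1843 - 5215\right) + 4283 = -7058 + 4283 = -2775$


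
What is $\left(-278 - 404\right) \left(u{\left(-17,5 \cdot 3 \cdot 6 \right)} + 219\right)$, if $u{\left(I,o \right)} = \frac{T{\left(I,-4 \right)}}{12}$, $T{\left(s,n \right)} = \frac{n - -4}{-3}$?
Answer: $-149358$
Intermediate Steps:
$T{\left(s,n \right)} = - \frac{4}{3} - \frac{n}{3}$ ($T{\left(s,n \right)} = \left(n + 4\right) \left(- \frac{1}{3}\right) = \left(4 + n\right) \left(- \frac{1}{3}\right) = - \frac{4}{3} - \frac{n}{3}$)
$u{\left(I,o \right)} = 0$ ($u{\left(I,o \right)} = \frac{- \frac{4}{3} - - \frac{4}{3}}{12} = \left(- \frac{4}{3} + \frac{4}{3}\right) \frac{1}{12} = 0 \cdot \frac{1}{12} = 0$)
$\left(-278 - 404\right) \left(u{\left(-17,5 \cdot 3 \cdot 6 \right)} + 219\right) = \left(-278 - 404\right) \left(0 + 219\right) = \left(-682\right) 219 = -149358$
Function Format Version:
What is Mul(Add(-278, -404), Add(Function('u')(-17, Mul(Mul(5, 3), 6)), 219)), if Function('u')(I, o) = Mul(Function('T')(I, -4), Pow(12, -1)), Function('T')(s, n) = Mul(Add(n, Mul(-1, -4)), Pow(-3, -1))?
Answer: -149358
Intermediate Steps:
Function('T')(s, n) = Add(Rational(-4, 3), Mul(Rational(-1, 3), n)) (Function('T')(s, n) = Mul(Add(n, 4), Rational(-1, 3)) = Mul(Add(4, n), Rational(-1, 3)) = Add(Rational(-4, 3), Mul(Rational(-1, 3), n)))
Function('u')(I, o) = 0 (Function('u')(I, o) = Mul(Add(Rational(-4, 3), Mul(Rational(-1, 3), -4)), Pow(12, -1)) = Mul(Add(Rational(-4, 3), Rational(4, 3)), Rational(1, 12)) = Mul(0, Rational(1, 12)) = 0)
Mul(Add(-278, -404), Add(Function('u')(-17, Mul(Mul(5, 3), 6)), 219)) = Mul(Add(-278, -404), Add(0, 219)) = Mul(-682, 219) = -149358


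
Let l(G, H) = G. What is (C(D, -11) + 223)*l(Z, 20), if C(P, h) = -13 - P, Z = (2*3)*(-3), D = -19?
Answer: -4122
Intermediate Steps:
Z = -18 (Z = 6*(-3) = -18)
(C(D, -11) + 223)*l(Z, 20) = ((-13 - 1*(-19)) + 223)*(-18) = ((-13 + 19) + 223)*(-18) = (6 + 223)*(-18) = 229*(-18) = -4122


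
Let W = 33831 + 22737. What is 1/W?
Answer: 1/56568 ≈ 1.7678e-5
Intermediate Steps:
W = 56568
1/W = 1/56568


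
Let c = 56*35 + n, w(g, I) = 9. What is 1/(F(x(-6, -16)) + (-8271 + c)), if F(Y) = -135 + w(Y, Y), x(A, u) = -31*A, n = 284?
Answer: -1/6153 ≈ -0.00016252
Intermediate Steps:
c = 2244 (c = 56*35 + 284 = 1960 + 284 = 2244)
F(Y) = -126 (F(Y) = -135 + 9 = -126)
1/(F(x(-6, -16)) + (-8271 + c)) = 1/(-126 + (-8271 + 2244)) = 1/(-126 - 6027) = 1/(-6153) = -1/6153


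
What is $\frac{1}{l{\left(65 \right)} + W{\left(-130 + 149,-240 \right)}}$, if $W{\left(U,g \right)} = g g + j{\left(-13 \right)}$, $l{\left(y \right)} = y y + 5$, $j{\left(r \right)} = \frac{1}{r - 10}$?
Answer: $\frac{23}{1422089} \approx 1.6173 \cdot 10^{-5}$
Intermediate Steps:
$j{\left(r \right)} = \frac{1}{-10 + r}$
$l{\left(y \right)} = 5 + y^{2}$ ($l{\left(y \right)} = y^{2} + 5 = 5 + y^{2}$)
$W{\left(U,g \right)} = - \frac{1}{23} + g^{2}$ ($W{\left(U,g \right)} = g g + \frac{1}{-10 - 13} = g^{2} + \frac{1}{-23} = g^{2} - \frac{1}{23} = - \frac{1}{23} + g^{2}$)
$\frac{1}{l{\left(65 \right)} + W{\left(-130 + 149,-240 \right)}} = \frac{1}{\left(5 + 65^{2}\right) - \left(\frac{1}{23} - \left(-240\right)^{2}\right)} = \frac{1}{\left(5 + 4225\right) + \left(- \frac{1}{23} + 57600\right)} = \frac{1}{4230 + \frac{1324799}{23}} = \frac{1}{\frac{1422089}{23}} = \frac{23}{1422089}$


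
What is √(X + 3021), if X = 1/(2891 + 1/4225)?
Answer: √1391090695595479/678582 ≈ 54.964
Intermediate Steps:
X = 4225/12214476 (X = 1/(2891 + 1/4225) = 1/(12214476/4225) = 4225/12214476 ≈ 0.00034590)
√(X + 3021) = √(4225/12214476 + 3021) = √(36899936221/12214476) = √1391090695595479/678582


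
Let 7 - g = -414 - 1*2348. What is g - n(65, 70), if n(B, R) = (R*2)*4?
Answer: 2209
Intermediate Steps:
n(B, R) = 8*R (n(B, R) = (2*R)*4 = 8*R)
g = 2769 (g = 7 - (-414 - 1*2348) = 7 - (-414 - 2348) = 7 - 1*(-2762) = 7 + 2762 = 2769)
g - n(65, 70) = 2769 - 8*70 = 2769 - 1*560 = 2769 - 560 = 2209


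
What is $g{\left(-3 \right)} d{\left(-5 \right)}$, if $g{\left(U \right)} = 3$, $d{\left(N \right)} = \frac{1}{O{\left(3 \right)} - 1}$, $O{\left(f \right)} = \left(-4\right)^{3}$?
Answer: $- \frac{3}{65} \approx -0.046154$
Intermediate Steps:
$O{\left(f \right)} = -64$
$d{\left(N \right)} = - \frac{1}{65}$ ($d{\left(N \right)} = \frac{1}{-64 - 1} = \frac{1}{-65} = - \frac{1}{65}$)
$g{\left(-3 \right)} d{\left(-5 \right)} = 3 \left(- \frac{1}{65}\right) = - \frac{3}{65}$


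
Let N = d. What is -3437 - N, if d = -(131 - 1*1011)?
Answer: -4317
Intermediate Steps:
d = 880 (d = -(131 - 1011) = -1*(-880) = 880)
N = 880
-3437 - N = -3437 - 1*880 = -3437 - 880 = -4317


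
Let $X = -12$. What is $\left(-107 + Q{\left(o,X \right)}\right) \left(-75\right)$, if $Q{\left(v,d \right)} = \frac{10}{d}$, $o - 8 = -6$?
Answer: $\frac{16175}{2} \approx 8087.5$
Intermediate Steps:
$o = 2$ ($o = 8 - 6 = 2$)
$\left(-107 + Q{\left(o,X \right)}\right) \left(-75\right) = \left(-107 + \frac{10}{-12}\right) \left(-75\right) = \left(-107 + 10 \left(- \frac{1}{12}\right)\right) \left(-75\right) = \left(-107 - \frac{5}{6}\right) \left(-75\right) = \left(- \frac{647}{6}\right) \left(-75\right) = \frac{16175}{2}$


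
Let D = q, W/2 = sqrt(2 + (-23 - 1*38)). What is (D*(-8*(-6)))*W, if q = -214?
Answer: -20544*I*sqrt(59) ≈ -1.578e+5*I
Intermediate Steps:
W = 2*I*sqrt(59) (W = 2*sqrt(2 + (-23 - 1*38)) = 2*sqrt(2 + (-23 - 38)) = 2*sqrt(2 - 61) = 2*sqrt(-59) = 2*(I*sqrt(59)) = 2*I*sqrt(59) ≈ 15.362*I)
D = -214
(D*(-8*(-6)))*W = (-(-1712)*(-6))*(2*I*sqrt(59)) = (-214*48)*(2*I*sqrt(59)) = -20544*I*sqrt(59)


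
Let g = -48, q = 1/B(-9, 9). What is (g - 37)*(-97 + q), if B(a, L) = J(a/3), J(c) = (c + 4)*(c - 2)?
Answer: 8262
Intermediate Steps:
J(c) = (-2 + c)*(4 + c) (J(c) = (4 + c)*(-2 + c) = (-2 + c)*(4 + c))
B(a, L) = -8 + a²/9 + 2*a/3 (B(a, L) = -8 + (a/3)² + 2*(a/3) = -8 + a²/9 + 2*a/3)
q = -⅕ (q = 1/(-8 + (⅑)*(-9)² + (⅔)*(-9)) = 1/(-8 + (⅑)*81 - 6) = 1/(-8 + 9 - 6) = 1/(-5) = -⅕ ≈ -0.20000)
(g - 37)*(-97 + q) = (-48 - 37)*(-97 - ⅕) = -85*(-486/5) = 8262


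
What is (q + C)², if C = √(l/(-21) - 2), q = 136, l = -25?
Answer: (2856 + I*√357)²/441 ≈ 18495.0 + 244.73*I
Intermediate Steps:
C = I*√357/21 (C = √(-25/(-21) - 2) = √(-25*(-1/21) - 2) = √(25/21 - 2) = √(-17/21) = I*√357/21 ≈ 0.89974*I)
(q + C)² = (136 + I*√357/21)²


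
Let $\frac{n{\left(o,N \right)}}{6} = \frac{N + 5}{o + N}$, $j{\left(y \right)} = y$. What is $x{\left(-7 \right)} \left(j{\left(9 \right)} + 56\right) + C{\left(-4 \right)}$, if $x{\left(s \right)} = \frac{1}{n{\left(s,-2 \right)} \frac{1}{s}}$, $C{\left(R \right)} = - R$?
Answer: $\frac{463}{2} \approx 231.5$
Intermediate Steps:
$n{\left(o,N \right)} = \frac{6 \left(5 + N\right)}{N + o}$ ($n{\left(o,N \right)} = 6 \frac{N + 5}{o + N} = 6 \frac{5 + N}{N + o} = \frac{6 \left(5 + N\right)}{N + o}$)
$x{\left(s \right)} = \frac{s \left(-2 + s\right)}{18}$ ($x{\left(s \right)} = \frac{1}{\frac{6 \left(5 - 2\right)}{-2 + s} \frac{1}{s}} = \frac{1}{6 \frac{1}{-2 + s} 3 \frac{1}{s}} = \frac{1}{\frac{18}{-2 + s} \frac{1}{s}} = \frac{1}{18 \frac{1}{s} \frac{1}{-2 + s}} = \frac{s \left(-2 + s\right)}{18}$)
$x{\left(-7 \right)} \left(j{\left(9 \right)} + 56\right) + C{\left(-4 \right)} = \frac{1}{18} \left(-7\right) \left(-2 - 7\right) \left(9 + 56\right) - -4 = \frac{1}{18} \left(-7\right) \left(-9\right) 65 + 4 = \frac{7}{2} \cdot 65 + 4 = \frac{455}{2} + 4 = \frac{463}{2}$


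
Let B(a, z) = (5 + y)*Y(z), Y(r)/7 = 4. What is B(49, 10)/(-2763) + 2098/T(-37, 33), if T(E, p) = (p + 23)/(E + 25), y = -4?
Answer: -8695357/19341 ≈ -449.58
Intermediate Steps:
Y(r) = 28 (Y(r) = 7*4 = 28)
B(a, z) = 28 (B(a, z) = (5 - 4)*28 = 1*28 = 28)
T(E, p) = (23 + p)/(25 + E)
B(49, 10)/(-2763) + 2098/T(-37, 33) = 28/(-2763) + 2098/(((23 + 33)/(25 - 37))) = 28*(-1/2763) + 2098/((56/(-12))) = -28/2763 + 2098/((-1/12*56)) = -28/2763 + 2098/(-14/3) = -28/2763 + 2098*(-3/14) = -28/2763 - 3147/7 = -8695357/19341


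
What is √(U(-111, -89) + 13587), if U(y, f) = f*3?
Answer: 6*√370 ≈ 115.41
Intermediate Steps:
U(y, f) = 3*f
√(U(-111, -89) + 13587) = √(3*(-89) + 13587) = √(-267 + 13587) = √13320 = 6*√370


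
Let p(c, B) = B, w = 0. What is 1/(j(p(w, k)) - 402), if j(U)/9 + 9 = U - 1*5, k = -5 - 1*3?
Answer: -1/600 ≈ -0.0016667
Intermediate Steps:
k = -8 (k = -5 - 3 = -8)
j(U) = -126 + 9*U (j(U) = -81 + 9*(U - 1*5) = -81 + 9*(U - 5) = -81 + 9*(-5 + U) = -81 + (-45 + 9*U) = -126 + 9*U)
1/(j(p(w, k)) - 402) = 1/((-126 + 9*(-8)) - 402) = 1/((-126 - 72) - 402) = 1/(-198 - 402) = 1/(-600) = -1/600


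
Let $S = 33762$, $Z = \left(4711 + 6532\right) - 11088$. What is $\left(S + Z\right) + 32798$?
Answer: $66715$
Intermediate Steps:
$Z = 155$ ($Z = 11243 - 11088 = 155$)
$\left(S + Z\right) + 32798 = \left(33762 + 155\right) + 32798 = 33917 + 32798 = 66715$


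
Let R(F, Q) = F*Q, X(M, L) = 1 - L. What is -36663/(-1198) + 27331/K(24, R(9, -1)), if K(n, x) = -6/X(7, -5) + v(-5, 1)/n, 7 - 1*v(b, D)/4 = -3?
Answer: 24575235/599 ≈ 41027.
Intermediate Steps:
v(b, D) = 40 (v(b, D) = 28 - 4*(-3) = 28 + 12 = 40)
K(n, x) = -1 + 40/n (K(n, x) = -6/(1 - 1*(-5)) + 40/n = -6/(1 + 5) + 40/n = -6/6 + 40/n = -6*1/6 + 40/n = -1 + 40/n)
-36663/(-1198) + 27331/K(24, R(9, -1)) = -36663/(-1198) + 27331/(((40 - 1*24)/24)) = -36663*(-1/1198) + 27331/(((40 - 24)/24)) = 36663/1198 + 27331/(((1/24)*16)) = 36663/1198 + 27331/(2/3) = 36663/1198 + 27331*(3/2) = 36663/1198 + 81993/2 = 24575235/599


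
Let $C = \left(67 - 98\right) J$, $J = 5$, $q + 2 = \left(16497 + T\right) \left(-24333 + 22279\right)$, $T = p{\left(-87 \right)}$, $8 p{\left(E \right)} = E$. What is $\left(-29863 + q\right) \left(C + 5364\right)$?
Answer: $- \frac{706181332767}{4} \approx -1.7655 \cdot 10^{11}$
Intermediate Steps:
$p{\left(E \right)} = \frac{E}{8}$
$T = - \frac{87}{8}$ ($T = \frac{1}{8} \left(-87\right) = - \frac{87}{8} \approx -10.875$)
$q = - \frac{135450011}{4}$ ($q = -2 + \left(16497 - \frac{87}{8}\right) \left(-24333 + 22279\right) = -2 + \frac{131889}{8} \left(-2054\right) = -2 - \frac{135450003}{4} = - \frac{135450011}{4} \approx -3.3863 \cdot 10^{7}$)
$C = -155$ ($C = \left(67 - 98\right) 5 = \left(-31\right) 5 = -155$)
$\left(-29863 + q\right) \left(C + 5364\right) = \left(-29863 - \frac{135450011}{4}\right) \left(-155 + 5364\right) = \left(- \frac{135569463}{4}\right) 5209 = - \frac{706181332767}{4}$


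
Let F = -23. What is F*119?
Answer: -2737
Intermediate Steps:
F*119 = -23*119 = -2737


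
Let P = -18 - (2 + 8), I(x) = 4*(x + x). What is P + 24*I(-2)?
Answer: -412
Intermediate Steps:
I(x) = 8*x (I(x) = 4*(2*x) = 8*x)
P = -28 (P = -18 - 1*10 = -18 - 10 = -28)
P + 24*I(-2) = -28 + 24*(8*(-2)) = -28 + 24*(-16) = -28 - 384 = -412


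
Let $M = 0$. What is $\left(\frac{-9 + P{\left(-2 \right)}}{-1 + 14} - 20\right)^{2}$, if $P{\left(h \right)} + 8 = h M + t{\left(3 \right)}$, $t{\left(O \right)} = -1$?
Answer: $\frac{77284}{169} \approx 457.3$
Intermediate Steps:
$P{\left(h \right)} = -9$ ($P{\left(h \right)} = -8 + \left(h 0 - 1\right) = -8 + \left(0 - 1\right) = -8 - 1 = -9$)
$\left(\frac{-9 + P{\left(-2 \right)}}{-1 + 14} - 20\right)^{2} = \left(\frac{-9 - 9}{-1 + 14} - 20\right)^{2} = \left(- \frac{18}{13} - 20\right)^{2} = \left(- \frac{278}{13}\right)^{2} = \frac{77284}{169}$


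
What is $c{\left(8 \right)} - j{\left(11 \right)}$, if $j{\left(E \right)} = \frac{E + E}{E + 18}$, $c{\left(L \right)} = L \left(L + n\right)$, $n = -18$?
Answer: $- \frac{2342}{29} \approx -80.759$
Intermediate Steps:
$c{\left(L \right)} = L \left(-18 + L\right)$ ($c{\left(L \right)} = L \left(L - 18\right) = L \left(-18 + L\right)$)
$j{\left(E \right)} = \frac{2 E}{18 + E}$
$c{\left(8 \right)} - j{\left(11 \right)} = 8 \left(-18 + 8\right) - 2 \cdot 11 \frac{1}{18 + 11} = 8 \left(-10\right) - 2 \cdot 11 \cdot \frac{1}{29} = -80 - 2 \cdot 11 \cdot \frac{1}{29} = -80 - \frac{22}{29} = - \frac{2342}{29}$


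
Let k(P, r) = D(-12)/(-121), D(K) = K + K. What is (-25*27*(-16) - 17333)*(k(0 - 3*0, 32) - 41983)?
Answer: 33187110827/121 ≈ 2.7427e+8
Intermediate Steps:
D(K) = 2*K
k(P, r) = 24/121 (k(P, r) = (2*(-12))/(-121) = -24*(-1/121) = 24/121)
(-25*27*(-16) - 17333)*(k(0 - 3*0, 32) - 41983) = (-25*27*(-16) - 17333)*(24/121 - 41983) = (-675*(-16) - 17333)*(-5079919/121) = (10800 - 17333)*(-5079919/121) = -6533*(-5079919/121) = 33187110827/121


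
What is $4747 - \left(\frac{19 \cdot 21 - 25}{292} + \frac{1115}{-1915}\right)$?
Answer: $\frac{265403683}{55918} \approx 4746.3$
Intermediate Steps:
$4747 - \left(\frac{19 \cdot 21 - 25}{292} + \frac{1115}{-1915}\right) = 4747 - \left(\left(399 - 25\right) \frac{1}{292} + 1115 \left(- \frac{1}{1915}\right)\right) = 4747 - \left(374 \cdot \frac{1}{292} - \frac{223}{383}\right) = 4747 - \left(\frac{187}{146} - \frac{223}{383}\right) = 4747 - \frac{39063}{55918} = \frac{265403683}{55918}$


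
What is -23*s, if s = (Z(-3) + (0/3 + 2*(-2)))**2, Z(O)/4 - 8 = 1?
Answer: -23552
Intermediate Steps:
Z(O) = 36 (Z(O) = 32 + 4*1 = 32 + 4 = 36)
s = 1024 (s = (36 + (0/3 + 2*(-2)))**2 = (36 + (0*(1/3) - 4))**2 = (36 + (0 - 4))**2 = (36 - 4)**2 = 32**2 = 1024)
-23*s = -23*1024 = -23552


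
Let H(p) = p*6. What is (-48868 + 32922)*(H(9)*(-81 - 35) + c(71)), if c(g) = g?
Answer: 98753578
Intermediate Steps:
H(p) = 6*p
(-48868 + 32922)*(H(9)*(-81 - 35) + c(71)) = (-48868 + 32922)*((6*9)*(-81 - 35) + 71) = -15946*(54*(-116) + 71) = -15946*(-6264 + 71) = -15946*(-6193) = 98753578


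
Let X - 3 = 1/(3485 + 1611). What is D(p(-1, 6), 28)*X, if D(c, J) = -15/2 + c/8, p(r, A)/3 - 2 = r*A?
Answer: -137601/5096 ≈ -27.002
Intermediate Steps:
p(r, A) = 6 + 3*A*r (p(r, A) = 6 + 3*(r*A) = 6 + 3*(A*r) = 6 + 3*A*r)
X = 15289/5096 (X = 3 + 1/(3485 + 1611) = 3 + 1/5096 = 15289/5096 ≈ 3.0002)
D(c, J) = -15/2 + c/8 (D(c, J) = -15*½ + c*(⅛) = -15/2 + c/8)
D(p(-1, 6), 28)*X = (-15/2 + (6 + 3*6*(-1))/8)*(15289/5096) = (-15/2 + (6 - 18)/8)*(15289/5096) = (-15/2 + (⅛)*(-12))*(15289/5096) = (-15/2 - 3/2)*(15289/5096) = -9*15289/5096 = -137601/5096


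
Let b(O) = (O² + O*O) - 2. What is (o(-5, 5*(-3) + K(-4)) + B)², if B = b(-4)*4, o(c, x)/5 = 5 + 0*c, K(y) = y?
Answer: 21025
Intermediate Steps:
b(O) = -2 + 2*O² (b(O) = (O² + O²) - 2 = 2*O² - 2 = -2 + 2*O²)
o(c, x) = 25 (o(c, x) = 5*(5 + 0*c) = 5*(5 + 0) = 5*5 = 25)
B = 120 (B = (-2 + 2*(-4)²)*4 = (-2 + 2*16)*4 = (-2 + 32)*4 = 30*4 = 120)
(o(-5, 5*(-3) + K(-4)) + B)² = (25 + 120)² = 145² = 21025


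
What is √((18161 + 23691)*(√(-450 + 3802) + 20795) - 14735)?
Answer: √(870297605 + 83704*√838) ≈ 29542.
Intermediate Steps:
√((18161 + 23691)*(√(-450 + 3802) + 20795) - 14735) = √(41852*(√3352 + 20795) - 14735) = √(41852*(2*√838 + 20795) - 14735) = √(41852*(20795 + 2*√838) - 14735) = √((870312340 + 83704*√838) - 14735) = √(870297605 + 83704*√838)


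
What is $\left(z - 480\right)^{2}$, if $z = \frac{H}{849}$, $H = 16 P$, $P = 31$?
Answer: $\frac{165668536576}{720801} \approx 2.2984 \cdot 10^{5}$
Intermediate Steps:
$H = 496$ ($H = 16 \cdot 31 = 496$)
$z = \frac{496}{849} \approx 0.58422$
$\left(z - 480\right)^{2} = \left(\frac{496}{849} - 480\right)^{2} = \left(- \frac{407024}{849}\right)^{2} = \frac{165668536576}{720801}$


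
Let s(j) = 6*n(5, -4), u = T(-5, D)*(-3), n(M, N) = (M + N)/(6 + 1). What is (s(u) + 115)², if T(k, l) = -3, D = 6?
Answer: 657721/49 ≈ 13423.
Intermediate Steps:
n(M, N) = M/7 + N/7 (n(M, N) = (M + N)/7 = (M + N)*(⅐) = M/7 + N/7)
u = 9 (u = -3*(-3) = 9)
s(j) = 6/7 (s(j) = 6*((⅐)*5 + (⅐)*(-4)) = 6*(5/7 - 4/7) = 6*(⅐) = 6/7)
(s(u) + 115)² = (6/7 + 115)² = (811/7)² = 657721/49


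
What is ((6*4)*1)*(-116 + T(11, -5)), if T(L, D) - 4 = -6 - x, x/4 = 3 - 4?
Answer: -2736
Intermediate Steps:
x = -4 (x = 4*(3 - 4) = 4*(-1) = -4)
T(L, D) = 2 (T(L, D) = 4 + (-6 - 1*(-4)) = 4 + (-6 + 4) = 4 - 2 = 2)
((6*4)*1)*(-116 + T(11, -5)) = ((6*4)*1)*(-116 + 2) = (24*1)*(-114) = 24*(-114) = -2736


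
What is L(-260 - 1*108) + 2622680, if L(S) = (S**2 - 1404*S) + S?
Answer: 3274408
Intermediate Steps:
L(S) = S**2 - 1403*S
L(-260 - 1*108) + 2622680 = (-260 - 1*108)*(-1403 + (-260 - 1*108)) + 2622680 = (-260 - 108)*(-1403 + (-260 - 108)) + 2622680 = -368*(-1403 - 368) + 2622680 = -368*(-1771) + 2622680 = 651728 + 2622680 = 3274408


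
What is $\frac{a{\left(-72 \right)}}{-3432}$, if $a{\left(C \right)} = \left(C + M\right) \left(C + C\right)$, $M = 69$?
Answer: $- \frac{18}{143} \approx -0.12587$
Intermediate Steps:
$a{\left(C \right)} = 2 C \left(69 + C\right)$ ($a{\left(C \right)} = \left(C + 69\right) \left(C + C\right) = \left(69 + C\right) 2 C = 2 C \left(69 + C\right)$)
$\frac{a{\left(-72 \right)}}{-3432} = \frac{2 \left(-72\right) \left(69 - 72\right)}{-3432} = 2 \left(-72\right) \left(-3\right) \left(- \frac{1}{3432}\right) = 432 \left(- \frac{1}{3432}\right) = - \frac{18}{143}$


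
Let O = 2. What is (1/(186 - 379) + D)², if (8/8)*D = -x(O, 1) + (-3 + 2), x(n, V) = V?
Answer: 149769/37249 ≈ 4.0208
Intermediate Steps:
D = -2 (D = -1*1 + (-3 + 2) = -1 - 1 = -2)
(1/(186 - 379) + D)² = (1/(186 - 379) - 2)² = (1/(-193) - 2)² = (-1/193 - 2)² = (-387/193)² = 149769/37249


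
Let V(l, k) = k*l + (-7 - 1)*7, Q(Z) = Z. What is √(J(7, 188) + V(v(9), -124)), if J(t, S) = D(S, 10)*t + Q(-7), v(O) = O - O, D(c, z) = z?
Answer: √7 ≈ 2.6458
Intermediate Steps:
v(O) = 0
V(l, k) = -56 + k*l (V(l, k) = k*l - 8*7 = k*l - 56 = -56 + k*l)
J(t, S) = -7 + 10*t (J(t, S) = 10*t - 7 = -7 + 10*t)
√(J(7, 188) + V(v(9), -124)) = √((-7 + 10*7) + (-56 - 124*0)) = √((-7 + 70) + (-56 + 0)) = √(63 - 56) = √7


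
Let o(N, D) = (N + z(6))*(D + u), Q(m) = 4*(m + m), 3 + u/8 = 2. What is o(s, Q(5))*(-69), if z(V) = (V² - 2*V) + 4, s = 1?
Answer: -64032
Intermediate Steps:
z(V) = 4 + V² - 2*V
u = -8 (u = -24 + 8*2 = -24 + 16 = -8)
Q(m) = 8*m (Q(m) = 4*(2*m) = 8*m)
o(N, D) = (-8 + D)*(28 + N) (o(N, D) = (N + (4 + 6² - 2*6))*(D - 8) = (N + (4 + 36 - 12))*(-8 + D) = (N + 28)*(-8 + D) = (28 + N)*(-8 + D) = (-8 + D)*(28 + N))
o(s, Q(5))*(-69) = (-224 - 8*1 + 28*(8*5) + (8*5)*1)*(-69) = (-224 - 8 + 28*40 + 40*1)*(-69) = (-224 - 8 + 1120 + 40)*(-69) = 928*(-69) = -64032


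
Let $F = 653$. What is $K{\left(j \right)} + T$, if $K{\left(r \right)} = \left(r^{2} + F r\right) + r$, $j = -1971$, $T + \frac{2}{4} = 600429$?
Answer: $\frac{6392471}{2} \approx 3.1962 \cdot 10^{6}$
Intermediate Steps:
$T = \frac{1200857}{2}$ ($T = - \frac{1}{2} + 600429 = \frac{1200857}{2} \approx 6.0043 \cdot 10^{5}$)
$K{\left(r \right)} = r^{2} + 654 r$ ($K{\left(r \right)} = \left(r^{2} + 653 r\right) + r = r^{2} + 654 r$)
$K{\left(j \right)} + T = - 1971 \left(654 - 1971\right) + \frac{1200857}{2} = \left(-1971\right) \left(-1317\right) + \frac{1200857}{2} = 2595807 + \frac{1200857}{2} = \frac{6392471}{2}$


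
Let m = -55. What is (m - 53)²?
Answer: 11664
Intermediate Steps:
(m - 53)² = (-55 - 53)² = (-108)² = 11664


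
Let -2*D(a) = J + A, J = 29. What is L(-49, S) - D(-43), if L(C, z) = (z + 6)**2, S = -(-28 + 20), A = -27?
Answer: 197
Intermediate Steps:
S = 8 (S = -1*(-8) = 8)
D(a) = -1 (D(a) = -(29 - 27)/2 = -1/2*2 = -1)
L(C, z) = (6 + z)**2
L(-49, S) - D(-43) = (6 + 8)**2 - 1*(-1) = 14**2 + 1 = 196 + 1 = 197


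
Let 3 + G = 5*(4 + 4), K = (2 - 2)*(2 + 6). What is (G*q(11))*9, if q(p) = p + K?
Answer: 3663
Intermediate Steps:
K = 0 (K = 0*8 = 0)
q(p) = p (q(p) = p + 0 = p)
G = 37 (G = -3 + 5*(4 + 4) = -3 + 5*8 = -3 + 40 = 37)
(G*q(11))*9 = (37*11)*9 = 407*9 = 3663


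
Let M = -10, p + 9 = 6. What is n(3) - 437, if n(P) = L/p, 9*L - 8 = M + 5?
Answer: -3934/9 ≈ -437.11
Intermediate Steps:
p = -3 (p = -9 + 6 = -3)
L = ⅓ (L = 8/9 + (-10 + 5)/9 = 8/9 + (⅑)*(-5) = 8/9 - 5/9 = ⅓ ≈ 0.33333)
n(P) = -⅑ (n(P) = (⅓)/(-3) = (⅓)*(-⅓) = -⅑)
n(3) - 437 = -⅑ - 437 = -3934/9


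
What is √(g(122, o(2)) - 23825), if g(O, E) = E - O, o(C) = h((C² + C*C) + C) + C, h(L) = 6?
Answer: I*√23939 ≈ 154.72*I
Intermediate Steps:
o(C) = 6 + C
√(g(122, o(2)) - 23825) = √(((6 + 2) - 1*122) - 23825) = √((8 - 122) - 23825) = √(-114 - 23825) = √(-23939) = I*√23939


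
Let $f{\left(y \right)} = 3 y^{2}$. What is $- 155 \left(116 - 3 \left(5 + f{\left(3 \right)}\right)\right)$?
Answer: $-3100$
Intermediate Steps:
$- 155 \left(116 - 3 \left(5 + f{\left(3 \right)}\right)\right) = - 155 \left(116 - 3 \left(5 + 3 \cdot 3^{2}\right)\right) = - 155 \left(116 - 3 \left(5 + 3 \cdot 9\right)\right) = - 155 \left(116 - 3 \left(5 + 27\right)\right) = - 155 \left(116 - 96\right) = \left(-155\right) 20 = -3100$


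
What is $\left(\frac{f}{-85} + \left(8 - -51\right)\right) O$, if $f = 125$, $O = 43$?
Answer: $\frac{42054}{17} \approx 2473.8$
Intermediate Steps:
$\left(\frac{f}{-85} + \left(8 - -51\right)\right) O = \left(\frac{125}{-85} + \left(8 - -51\right)\right) 43 = \left(125 \left(- \frac{1}{85}\right) + \left(8 + 51\right)\right) 43 = \left(- \frac{25}{17} + 59\right) 43 = \frac{978}{17} \cdot 43 = \frac{42054}{17}$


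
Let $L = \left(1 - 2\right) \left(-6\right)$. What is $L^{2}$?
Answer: $36$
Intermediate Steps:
$L = 6$ ($L = \left(-1\right) \left(-6\right) = 6$)
$L^{2} = 6^{2} = 36$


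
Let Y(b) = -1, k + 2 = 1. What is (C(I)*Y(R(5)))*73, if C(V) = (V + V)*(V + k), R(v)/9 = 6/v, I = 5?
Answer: -2920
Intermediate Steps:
R(v) = 54/v (R(v) = 9*(6/v) = 54/v)
k = -1 (k = -2 + 1 = -1)
C(V) = 2*V*(-1 + V) (C(V) = (V + V)*(V - 1) = (2*V)*(-1 + V) = 2*V*(-1 + V))
(C(I)*Y(R(5)))*73 = ((2*5*(-1 + 5))*(-1))*73 = ((2*5*4)*(-1))*73 = (40*(-1))*73 = -40*73 = -2920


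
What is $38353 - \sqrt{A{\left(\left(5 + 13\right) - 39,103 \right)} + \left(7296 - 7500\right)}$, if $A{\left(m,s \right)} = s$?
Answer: $38353 - i \sqrt{101} \approx 38353.0 - 10.05 i$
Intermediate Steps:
$38353 - \sqrt{A{\left(\left(5 + 13\right) - 39,103 \right)} + \left(7296 - 7500\right)} = 38353 - \sqrt{103 + \left(7296 - 7500\right)} = 38353 - \sqrt{103 - 204} = 38353 - \sqrt{-101} = 38353 - i \sqrt{101}$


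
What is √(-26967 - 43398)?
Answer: I*√70365 ≈ 265.26*I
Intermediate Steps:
√(-26967 - 43398) = √(-70365) = I*√70365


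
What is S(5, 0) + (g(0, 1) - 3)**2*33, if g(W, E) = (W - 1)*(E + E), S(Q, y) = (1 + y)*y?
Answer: 825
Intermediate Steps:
S(Q, y) = y*(1 + y)
g(W, E) = 2*E*(-1 + W) (g(W, E) = (-1 + W)*(2*E) = 2*E*(-1 + W))
S(5, 0) + (g(0, 1) - 3)**2*33 = 0*(1 + 0) + (2*1*(-1 + 0) - 3)**2*33 = 0*1 + (2*1*(-1) - 3)**2*33 = 0 + (-2 - 3)**2*33 = 0 + (-5)**2*33 = 0 + 25*33 = 0 + 825 = 825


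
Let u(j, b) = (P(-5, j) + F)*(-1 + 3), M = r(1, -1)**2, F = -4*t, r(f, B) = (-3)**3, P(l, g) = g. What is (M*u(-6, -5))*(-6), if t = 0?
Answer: 52488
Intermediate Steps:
r(f, B) = -27
F = 0 (F = -4*0 = 0)
M = 729 (M = (-27)**2 = 729)
u(j, b) = 2*j (u(j, b) = (j + 0)*(-1 + 3) = j*2 = 2*j)
(M*u(-6, -5))*(-6) = (729*(2*(-6)))*(-6) = (729*(-12))*(-6) = -8748*(-6) = 52488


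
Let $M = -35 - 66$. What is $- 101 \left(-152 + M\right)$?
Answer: $25553$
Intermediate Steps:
$M = -101$
$- 101 \left(-152 + M\right) = - 101 \left(-152 - 101\right) = \left(-101\right) \left(-253\right) = 25553$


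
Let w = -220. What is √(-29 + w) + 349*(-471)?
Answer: -164379 + I*√249 ≈ -1.6438e+5 + 15.78*I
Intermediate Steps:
√(-29 + w) + 349*(-471) = √(-29 - 220) + 349*(-471) = √(-249) - 164379 = I*√249 - 164379 = -164379 + I*√249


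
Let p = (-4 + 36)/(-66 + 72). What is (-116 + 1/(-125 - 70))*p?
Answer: -361936/585 ≈ -618.69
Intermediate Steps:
p = 16/3 (p = 32/6 = 32*(⅙) = 16/3 ≈ 5.3333)
(-116 + 1/(-125 - 70))*p = (-116 + 1/(-125 - 70))*(16/3) = (-116 + 1/(-195))*(16/3) = (-116 - 1/195)*(16/3) = -22621/195*16/3 = -361936/585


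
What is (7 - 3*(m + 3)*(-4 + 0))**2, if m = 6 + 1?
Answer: 16129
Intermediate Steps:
m = 7
(7 - 3*(m + 3)*(-4 + 0))**2 = (7 - 3*(7 + 3)*(-4 + 0))**2 = (7 - 30*(-4))**2 = (7 - 3*(-40))**2 = (7 + 120)**2 = 127**2 = 16129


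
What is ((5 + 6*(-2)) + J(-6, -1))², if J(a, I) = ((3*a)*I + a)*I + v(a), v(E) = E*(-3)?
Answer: 1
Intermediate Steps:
v(E) = -3*E
J(a, I) = -3*a + I*(a + 3*I*a) (J(a, I) = ((3*a)*I + a)*I - 3*a = (3*I*a + a)*I - 3*a = (a + 3*I*a)*I - 3*a = I*(a + 3*I*a) - 3*a = -3*a + I*(a + 3*I*a))
((5 + 6*(-2)) + J(-6, -1))² = ((5 + 6*(-2)) - 6*(-3 - 1 + 3*(-1)²))² = ((5 - 12) - 6*(-3 - 1 + 3*1))² = (-7 - 6*(-3 - 1 + 3))² = (-7 - 6*(-1))² = (-7 + 6)² = (-1)² = 1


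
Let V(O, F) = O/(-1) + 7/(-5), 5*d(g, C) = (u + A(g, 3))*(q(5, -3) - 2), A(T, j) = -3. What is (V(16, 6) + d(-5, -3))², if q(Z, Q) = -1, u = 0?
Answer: 6084/25 ≈ 243.36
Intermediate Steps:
d(g, C) = 9/5 (d(g, C) = ((0 - 3)*(-1 - 2))/5 = (-3*(-3))/5 = (⅕)*9 = 9/5)
V(O, F) = -7/5 - O (V(O, F) = O*(-1) + 7*(-⅕) = -O - 7/5 = -7/5 - O)
(V(16, 6) + d(-5, -3))² = ((-7/5 - 1*16) + 9/5)² = ((-7/5 - 16) + 9/5)² = (-87/5 + 9/5)² = (-78/5)² = 6084/25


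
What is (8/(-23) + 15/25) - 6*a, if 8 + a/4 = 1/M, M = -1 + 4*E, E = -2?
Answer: 67247/345 ≈ 194.92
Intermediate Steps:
M = -9 (M = -1 + 4*(-2) = -1 - 8 = -9)
a = -292/9 (a = -32 + 4/(-9) = -32 + 4*(-⅑) = -32 - 4/9 = -292/9 ≈ -32.444)
(8/(-23) + 15/25) - 6*a = (8/(-23) + 15/25) - 6*(-292/9) = (8*(-1/23) + 15*(1/25)) + 584/3 = (-8/23 + ⅗) + 584/3 = 29/115 + 584/3 = 67247/345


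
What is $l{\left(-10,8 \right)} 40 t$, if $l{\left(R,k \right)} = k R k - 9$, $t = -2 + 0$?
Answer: $51920$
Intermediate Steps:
$t = -2$
$l{\left(R,k \right)} = -9 + R k^{2}$ ($l{\left(R,k \right)} = R k k - 9 = R k^{2} - 9 = -9 + R k^{2}$)
$l{\left(-10,8 \right)} 40 t = \left(-9 - 10 \cdot 8^{2}\right) 40 \left(-2\right) = \left(-9 - 640\right) 40 \left(-2\right) = \left(-649\right) 40 \left(-2\right) = \left(-25960\right) \left(-2\right) = 51920$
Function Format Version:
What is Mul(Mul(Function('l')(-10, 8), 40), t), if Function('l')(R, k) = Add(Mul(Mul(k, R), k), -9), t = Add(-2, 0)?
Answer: 51920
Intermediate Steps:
t = -2
Function('l')(R, k) = Add(-9, Mul(R, Pow(k, 2))) (Function('l')(R, k) = Add(Mul(Mul(R, k), k), -9) = Add(Mul(R, Pow(k, 2)), -9) = Add(-9, Mul(R, Pow(k, 2))))
Mul(Mul(Function('l')(-10, 8), 40), t) = Mul(Mul(Add(-9, Mul(-10, Pow(8, 2))), 40), -2) = Mul(Mul(Add(-9, Mul(-10, 64)), 40), -2) = Mul(Mul(Add(-9, -640), 40), -2) = Mul(Mul(-649, 40), -2) = Mul(-25960, -2) = 51920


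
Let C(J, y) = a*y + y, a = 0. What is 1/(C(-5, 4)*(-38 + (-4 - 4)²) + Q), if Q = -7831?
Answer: -1/7727 ≈ -0.00012942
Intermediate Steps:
C(J, y) = y (C(J, y) = 0*y + y = 0 + y = y)
1/(C(-5, 4)*(-38 + (-4 - 4)²) + Q) = 1/(4*(-38 + (-4 - 4)²) - 7831) = 1/(4*(-38 + (-8)²) - 7831) = 1/(4*(-38 + 64) - 7831) = 1/(4*26 - 7831) = 1/(104 - 7831) = 1/(-7727) = -1/7727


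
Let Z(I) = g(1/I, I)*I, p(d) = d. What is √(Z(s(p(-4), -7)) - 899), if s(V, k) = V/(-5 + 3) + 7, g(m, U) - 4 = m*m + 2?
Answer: 2*I*√1901/3 ≈ 29.067*I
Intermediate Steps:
g(m, U) = 6 + m² (g(m, U) = 4 + (m*m + 2) = 4 + (m² + 2) = 4 + (2 + m²) = 6 + m²)
s(V, k) = 7 - V/2 (s(V, k) = V/(-2) + 7 = -V/2 + 7 = 7 - V/2)
Z(I) = I*(6 + I⁻²) (Z(I) = (6 + (1/I)²)*I = (6 + I⁻²)*I = I*(6 + I⁻²))
√(Z(s(p(-4), -7)) - 899) = √((1/(7 - ½*(-4)) + 6*(7 - ½*(-4))) - 899) = √((1/(7 + 2) + 6*(7 + 2)) - 899) = √((1/9 + 6*9) - 899) = √((⅑ + 54) - 899) = √(487/9 - 899) = √(-7604/9) = 2*I*√1901/3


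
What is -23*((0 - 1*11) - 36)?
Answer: 1081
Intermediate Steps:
-23*((0 - 1*11) - 36) = -23*((0 - 11) - 36) = -23*(-11 - 36) = -23*(-47) = 1081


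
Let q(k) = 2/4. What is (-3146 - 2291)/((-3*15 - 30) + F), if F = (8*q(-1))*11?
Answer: 5437/31 ≈ 175.39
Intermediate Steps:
q(k) = 1/2 (q(k) = 2*(1/4) = 1/2)
F = 44 (F = (8*(1/2))*11 = 4*11 = 44)
(-3146 - 2291)/((-3*15 - 30) + F) = (-3146 - 2291)/((-3*15 - 30) + 44) = -5437/((-45 - 30) + 44) = -5437/(-75 + 44) = -5437/(-31) = -5437*(-1/31) = 5437/31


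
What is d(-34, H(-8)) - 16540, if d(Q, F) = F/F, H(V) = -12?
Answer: -16539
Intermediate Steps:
d(Q, F) = 1
d(-34, H(-8)) - 16540 = 1 - 16540 = -16539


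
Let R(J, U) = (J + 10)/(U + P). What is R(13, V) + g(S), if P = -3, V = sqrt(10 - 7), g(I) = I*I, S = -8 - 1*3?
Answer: 219/2 - 23*sqrt(3)/6 ≈ 102.86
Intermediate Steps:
S = -11 (S = -8 - 3 = -11)
g(I) = I**2
V = sqrt(3) ≈ 1.7320
R(J, U) = (10 + J)/(-3 + U) (R(J, U) = (J + 10)/(U - 3) = (10 + J)/(-3 + U))
R(13, V) + g(S) = (10 + 13)/(-3 + sqrt(3)) + (-11)**2 = 23/(-3 + sqrt(3)) + 121 = 121 + 23/(-3 + sqrt(3))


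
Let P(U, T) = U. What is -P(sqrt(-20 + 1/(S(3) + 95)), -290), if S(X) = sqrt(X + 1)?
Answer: -I*sqrt(188083)/97 ≈ -4.471*I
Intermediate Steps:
S(X) = sqrt(1 + X)
-P(sqrt(-20 + 1/(S(3) + 95)), -290) = -sqrt(-20 + 1/(sqrt(1 + 3) + 95)) = -sqrt(-20 + 1/(sqrt(4) + 95)) = -sqrt(-20 + 1/(2 + 95)) = -sqrt(-20 + 1/97) = -sqrt(-1939/97) = -I*sqrt(188083)/97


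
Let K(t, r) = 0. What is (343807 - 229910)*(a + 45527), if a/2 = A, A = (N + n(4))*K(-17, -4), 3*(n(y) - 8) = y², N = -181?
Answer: 5185388719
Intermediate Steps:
n(y) = 8 + y²/3
A = 0 (A = (-181 + (8 + (⅓)*4²))*0 = (-181 + (8 + (⅓)*16))*0 = (-181 + (8 + 16/3))*0 = (-181 + 40/3)*0 = -503/3*0 = 0)
a = 0 (a = 2*0 = 0)
(343807 - 229910)*(a + 45527) = (343807 - 229910)*(0 + 45527) = 113897*45527 = 5185388719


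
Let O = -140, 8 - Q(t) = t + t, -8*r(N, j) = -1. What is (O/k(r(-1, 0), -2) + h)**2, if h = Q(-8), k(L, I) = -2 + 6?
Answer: 121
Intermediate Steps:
r(N, j) = 1/8 (r(N, j) = -1/8*(-1) = 1/8)
Q(t) = 8 - 2*t (Q(t) = 8 - (t + t) = 8 - 2*t)
k(L, I) = 4
h = 24 (h = 8 - 2*(-8) = 8 + 16 = 24)
(O/k(r(-1, 0), -2) + h)**2 = (-140/4 + 24)**2 = (-140*1/4 + 24)**2 = (-35 + 24)**2 = (-11)**2 = 121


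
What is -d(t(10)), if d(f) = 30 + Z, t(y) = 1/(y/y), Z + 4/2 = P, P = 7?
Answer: -35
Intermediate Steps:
Z = 5 (Z = -2 + 7 = 5)
t(y) = 1 (t(y) = 1/1 = 1)
d(f) = 35 (d(f) = 30 + 5 = 35)
-d(t(10)) = -1*35 = -35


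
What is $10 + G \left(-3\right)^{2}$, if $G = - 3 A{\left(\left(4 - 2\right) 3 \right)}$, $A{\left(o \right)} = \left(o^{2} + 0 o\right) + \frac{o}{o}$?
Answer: $-989$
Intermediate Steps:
$A{\left(o \right)} = 1 + o^{2}$ ($A{\left(o \right)} = \left(o^{2} + 0\right) + 1 = o^{2} + 1 = 1 + o^{2}$)
$G = -111$ ($G = - 3 \left(1 + \left(\left(4 - 2\right) 3\right)^{2}\right) = - 3 \left(1 + \left(2 \cdot 3\right)^{2}\right) = - 3 \left(1 + 6^{2}\right) = - 3 \left(1 + 36\right) = \left(-3\right) 37 = -111$)
$10 + G \left(-3\right)^{2} = 10 - 111 \left(-3\right)^{2} = 10 - 999 = -989$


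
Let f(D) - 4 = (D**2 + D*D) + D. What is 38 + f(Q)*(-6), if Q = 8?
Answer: -802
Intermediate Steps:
f(D) = 4 + D + 2*D**2 (f(D) = 4 + ((D**2 + D*D) + D) = 4 + ((D**2 + D**2) + D) = 4 + (2*D**2 + D) = 4 + (D + 2*D**2) = 4 + D + 2*D**2)
38 + f(Q)*(-6) = 38 + (4 + 8 + 2*8**2)*(-6) = 38 + (4 + 8 + 2*64)*(-6) = 38 + (4 + 8 + 128)*(-6) = 38 + 140*(-6) = 38 - 840 = -802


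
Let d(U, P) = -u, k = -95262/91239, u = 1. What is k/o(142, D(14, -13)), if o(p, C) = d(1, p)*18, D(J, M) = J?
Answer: 15877/273717 ≈ 0.058005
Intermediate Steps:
k = -31754/30413 (k = -95262*1/91239 = -31754/30413 ≈ -1.0441)
d(U, P) = -1 (d(U, P) = -1*1 = -1)
o(p, C) = -18 (o(p, C) = -1*18 = -18)
k/o(142, D(14, -13)) = -31754/30413/(-18) = -31754/30413*(-1/18) = 15877/273717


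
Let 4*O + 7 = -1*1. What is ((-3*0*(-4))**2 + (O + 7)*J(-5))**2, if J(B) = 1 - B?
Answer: 900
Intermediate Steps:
O = -2 (O = -7/4 + (-1*1)/4 = -7/4 + (1/4)*(-1) = -7/4 - 1/4 = -2)
((-3*0*(-4))**2 + (O + 7)*J(-5))**2 = ((-3*0*(-4))**2 + (-2 + 7)*(1 - 1*(-5)))**2 = ((0*(-4))**2 + 5*(1 + 5))**2 = (0**2 + 5*6)**2 = (0 + 30)**2 = 30**2 = 900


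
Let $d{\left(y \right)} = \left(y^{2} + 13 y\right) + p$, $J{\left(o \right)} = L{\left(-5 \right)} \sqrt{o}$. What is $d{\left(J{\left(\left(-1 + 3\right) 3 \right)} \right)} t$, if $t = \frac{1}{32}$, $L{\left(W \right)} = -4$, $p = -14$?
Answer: $\frac{41}{16} - \frac{13 \sqrt{6}}{8} \approx -1.4179$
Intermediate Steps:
$J{\left(o \right)} = - 4 \sqrt{o}$
$t = \frac{1}{32} \approx 0.03125$
$d{\left(y \right)} = -14 + y^{2} + 13 y$ ($d{\left(y \right)} = \left(y^{2} + 13 y\right) - 14 = -14 + y^{2} + 13 y$)
$d{\left(J{\left(\left(-1 + 3\right) 3 \right)} \right)} t = \left(-14 + \left(- 4 \sqrt{\left(-1 + 3\right) 3}\right)^{2} + 13 \left(- 4 \sqrt{\left(-1 + 3\right) 3}\right)\right) \frac{1}{32} = \left(-14 + \left(- 4 \sqrt{2 \cdot 3}\right)^{2} + 13 \left(- 4 \sqrt{2 \cdot 3}\right)\right) \frac{1}{32} = \left(-14 + \left(- 4 \sqrt{6}\right)^{2} + 13 \left(- 4 \sqrt{6}\right)\right) \frac{1}{32} = \left(-14 + 96 - 52 \sqrt{6}\right) \frac{1}{32} = \left(82 - 52 \sqrt{6}\right) \frac{1}{32} = \frac{41}{16} - \frac{13 \sqrt{6}}{8}$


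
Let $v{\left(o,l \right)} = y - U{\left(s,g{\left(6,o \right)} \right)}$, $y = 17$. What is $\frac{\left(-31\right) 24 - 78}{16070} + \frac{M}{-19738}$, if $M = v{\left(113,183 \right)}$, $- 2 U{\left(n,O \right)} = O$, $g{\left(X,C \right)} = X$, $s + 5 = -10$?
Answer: $- \frac{4136509}{79297415} \approx -0.052164$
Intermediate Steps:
$s = -15$ ($s = -5 - 10 = -15$)
$U{\left(n,O \right)} = - \frac{O}{2}$
$v{\left(o,l \right)} = 20$ ($v{\left(o,l \right)} = 17 - \left(- \frac{1}{2}\right) 6 = 17 - -3 = 17 + 3 = 20$)
$M = 20$
$\frac{\left(-31\right) 24 - 78}{16070} + \frac{M}{-19738} = \frac{\left(-31\right) 24 - 78}{16070} + \frac{20}{-19738} = \left(-744 - 78\right) \frac{1}{16070} + 20 \left(- \frac{1}{19738}\right) = \left(-822\right) \frac{1}{16070} - \frac{10}{9869} = - \frac{411}{8035} - \frac{10}{9869} = - \frac{4136509}{79297415}$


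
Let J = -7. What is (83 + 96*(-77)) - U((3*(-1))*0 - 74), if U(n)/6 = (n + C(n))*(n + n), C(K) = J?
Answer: -79237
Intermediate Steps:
C(K) = -7
U(n) = 12*n*(-7 + n) (U(n) = 6*((n - 7)*(n + n)) = 6*((-7 + n)*(2*n)) = 6*(2*n*(-7 + n)) = 12*n*(-7 + n))
(83 + 96*(-77)) - U((3*(-1))*0 - 74) = (83 + 96*(-77)) - 12*((3*(-1))*0 - 74)*(-7 + ((3*(-1))*0 - 74)) = (83 - 7392) - 12*(-3*0 - 74)*(-7 + (-3*0 - 74)) = -7309 - 12*(0 - 74)*(-7 + (0 - 74)) = -7309 - 12*(-74)*(-7 - 74) = -7309 - 12*(-74)*(-81) = -7309 - 1*71928 = -7309 - 71928 = -79237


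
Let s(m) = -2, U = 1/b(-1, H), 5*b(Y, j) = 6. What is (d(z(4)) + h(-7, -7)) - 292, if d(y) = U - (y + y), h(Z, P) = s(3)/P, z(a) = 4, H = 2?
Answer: -12553/42 ≈ -298.88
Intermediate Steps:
b(Y, j) = 6/5 (b(Y, j) = (1/5)*6 = 6/5)
U = 5/6 (U = 1/(6/5) = 5/6 ≈ 0.83333)
h(Z, P) = -2/P
d(y) = 5/6 - 2*y (d(y) = 5/6 - (y + y) = 5/6 - 2*y)
(d(z(4)) + h(-7, -7)) - 292 = ((5/6 - 2*4) - 2/(-7)) - 292 = ((5/6 - 8) - 2*(-1/7)) - 292 = (-43/6 + 2/7) - 292 = -289/42 - 292 = -12553/42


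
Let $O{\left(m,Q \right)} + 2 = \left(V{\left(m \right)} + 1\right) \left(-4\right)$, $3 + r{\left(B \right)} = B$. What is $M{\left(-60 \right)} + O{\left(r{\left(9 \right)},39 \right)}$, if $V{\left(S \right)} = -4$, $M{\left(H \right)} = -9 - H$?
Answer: $61$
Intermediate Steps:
$r{\left(B \right)} = -3 + B$
$O{\left(m,Q \right)} = 10$ ($O{\left(m,Q \right)} = -2 + \left(-4 + 1\right) \left(-4\right) = -2 - -12 = -2 + 12 = 10$)
$M{\left(-60 \right)} + O{\left(r{\left(9 \right)},39 \right)} = \left(-9 - -60\right) + 10 = \left(-9 + 60\right) + 10 = 51 + 10 = 61$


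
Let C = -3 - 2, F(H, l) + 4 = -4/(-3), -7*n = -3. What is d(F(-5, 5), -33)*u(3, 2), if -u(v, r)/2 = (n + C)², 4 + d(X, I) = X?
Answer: 40960/147 ≈ 278.64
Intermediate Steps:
n = 3/7 (n = -⅐*(-3) = 3/7 ≈ 0.42857)
F(H, l) = -8/3 (F(H, l) = -4 - 4/(-3) = -4 - 4*(-⅓) = -4 + 4/3 = -8/3)
d(X, I) = -4 + X
C = -5
u(v, r) = -2048/49 (u(v, r) = -2*(3/7 - 5)² = -2*(-32/7)² = -2*1024/49 = -2048/49)
d(F(-5, 5), -33)*u(3, 2) = (-4 - 8/3)*(-2048/49) = -20/3*(-2048/49) = 40960/147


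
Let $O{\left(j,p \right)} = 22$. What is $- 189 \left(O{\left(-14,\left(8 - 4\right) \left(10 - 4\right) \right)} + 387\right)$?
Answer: $-77301$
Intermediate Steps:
$- 189 \left(O{\left(-14,\left(8 - 4\right) \left(10 - 4\right) \right)} + 387\right) = - 189 \left(22 + 387\right) = \left(-189\right) 409 = -77301$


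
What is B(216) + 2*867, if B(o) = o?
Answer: 1950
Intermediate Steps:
B(216) + 2*867 = 216 + 2*867 = 216 + 1734 = 1950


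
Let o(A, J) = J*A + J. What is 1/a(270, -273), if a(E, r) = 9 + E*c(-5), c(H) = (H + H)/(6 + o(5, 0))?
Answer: -1/441 ≈ -0.0022676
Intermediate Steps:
o(A, J) = J + A*J (o(A, J) = A*J + J = J + A*J)
c(H) = H/3 (c(H) = (H + H)/(6 + 0*(1 + 5)) = (2*H)/(6 + 0*6) = (2*H)/(6 + 0) = (2*H)/6 = (2*H)*(⅙) = H/3)
a(E, r) = 9 - 5*E/3 (a(E, r) = 9 + E*((⅓)*(-5)) = 9 + E*(-5/3) = 9 - 5*E/3)
1/a(270, -273) = 1/(9 - 5/3*270) = 1/(9 - 450) = 1/(-441) = -1/441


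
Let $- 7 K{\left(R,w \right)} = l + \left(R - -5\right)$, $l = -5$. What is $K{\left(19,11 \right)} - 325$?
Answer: $- \frac{2294}{7} \approx -327.71$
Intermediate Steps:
$K{\left(R,w \right)} = - \frac{R}{7}$ ($K{\left(R,w \right)} = - \frac{-5 + \left(R - -5\right)}{7} = - \frac{-5 + \left(R + 5\right)}{7} = - \frac{-5 + \left(5 + R\right)}{7} = - \frac{R}{7}$)
$K{\left(19,11 \right)} - 325 = \left(- \frac{1}{7}\right) 19 - 325 = - \frac{19}{7} - 325 = - \frac{2294}{7}$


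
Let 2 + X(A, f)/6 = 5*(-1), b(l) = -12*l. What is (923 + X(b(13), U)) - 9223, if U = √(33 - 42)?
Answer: -8342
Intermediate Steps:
U = 3*I (U = √(-9) = 3*I ≈ 3.0*I)
X(A, f) = -42 (X(A, f) = -12 + 6*(5*(-1)) = -12 + 6*(-5) = -12 - 30 = -42)
(923 + X(b(13), U)) - 9223 = (923 - 42) - 9223 = 881 - 9223 = -8342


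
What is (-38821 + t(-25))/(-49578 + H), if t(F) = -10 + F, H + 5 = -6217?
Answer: 1619/2325 ≈ 0.69634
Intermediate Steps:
H = -6222 (H = -5 - 6217 = -6222)
(-38821 + t(-25))/(-49578 + H) = (-38821 + (-10 - 25))/(-49578 - 6222) = (-38821 - 35)/(-55800) = -38856*(-1/55800) = 1619/2325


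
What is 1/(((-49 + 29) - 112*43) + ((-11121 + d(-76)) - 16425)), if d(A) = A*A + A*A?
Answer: -1/20830 ≈ -4.8008e-5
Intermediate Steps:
d(A) = 2*A**2 (d(A) = A**2 + A**2 = 2*A**2)
1/(((-49 + 29) - 112*43) + ((-11121 + d(-76)) - 16425)) = 1/(((-49 + 29) - 112*43) + ((-11121 + 2*(-76)**2) - 16425)) = 1/((-20 - 4816) + ((-11121 + 2*5776) - 16425)) = 1/(-4836 + ((-11121 + 11552) - 16425)) = 1/(-4836 + (431 - 16425)) = 1/(-4836 - 15994) = 1/(-20830) = -1/20830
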